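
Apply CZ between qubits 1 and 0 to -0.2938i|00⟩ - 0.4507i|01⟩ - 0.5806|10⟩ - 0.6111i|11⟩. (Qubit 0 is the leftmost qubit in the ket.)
-0.2938i|00⟩ - 0.4507i|01⟩ - 0.5806|10⟩ + 0.6111i|11⟩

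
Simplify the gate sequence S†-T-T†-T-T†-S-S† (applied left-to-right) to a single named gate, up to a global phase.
S†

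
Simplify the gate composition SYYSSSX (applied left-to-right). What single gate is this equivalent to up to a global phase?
X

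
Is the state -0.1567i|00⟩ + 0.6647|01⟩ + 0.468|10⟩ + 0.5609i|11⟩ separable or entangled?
Entangled

Writing the state as a|00⟩ + b|01⟩ + c|10⟩ + d|11⟩, it is a product state iff ad − bc = 0.
Here (a, b, c, d) = (-0.1567i, 0.6647, 0.468, 0.5609i): ad − bc = (-0.1567i)(0.5609i) − (0.6647)(0.468) = -0.2232 ≠ 0, so the state is entangled.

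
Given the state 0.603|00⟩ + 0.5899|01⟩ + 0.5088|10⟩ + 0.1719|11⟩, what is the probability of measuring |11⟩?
0.02955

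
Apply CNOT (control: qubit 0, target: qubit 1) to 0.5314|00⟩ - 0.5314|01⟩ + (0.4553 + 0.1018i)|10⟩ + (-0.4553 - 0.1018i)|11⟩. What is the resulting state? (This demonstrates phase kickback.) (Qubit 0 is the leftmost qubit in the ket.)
0.5314|00⟩ - 0.5314|01⟩ + (-0.4553 - 0.1018i)|10⟩ + (0.4553 + 0.1018i)|11⟩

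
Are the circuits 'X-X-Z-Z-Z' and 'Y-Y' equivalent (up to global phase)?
No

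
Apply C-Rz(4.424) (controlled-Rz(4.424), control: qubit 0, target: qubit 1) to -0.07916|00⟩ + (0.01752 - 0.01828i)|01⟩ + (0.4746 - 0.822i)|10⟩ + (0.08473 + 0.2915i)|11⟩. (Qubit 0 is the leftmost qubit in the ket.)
-0.07916|00⟩ + (0.01752 - 0.01828i)|01⟩ + (-0.9426 + 0.1114i)|10⟩ + (-0.2843 - 0.1065i)|11⟩

C-Rz(4.424) leaves the control-|0⟩ kets |00⟩, |01⟩ unchanged and applies Rz(4.424) to qubit 1 on the control-|1⟩ pair (|10⟩, |11⟩).
Rz(4.424) = [[e^(−iθ/2), 0], [0, e^(iθ/2)]] with e^(±iθ/2) = cos(θ/2) ± i·sin(θ/2); θ = 4.424, cos(θ/2) ≈ -0.59816, sin(θ/2) ≈ 0.801376.
With a = amp(|10⟩) = (0.4746 - 0.822i) and b = amp(|11⟩) = (0.08473 + 0.2915i):
new amp(|10⟩) = (-0.59816 - 0.801376i)·a = (-0.9426 + 0.1114i)
new amp(|11⟩) = (-0.59816 + 0.801376i)·b = (-0.2843 - 0.1065i)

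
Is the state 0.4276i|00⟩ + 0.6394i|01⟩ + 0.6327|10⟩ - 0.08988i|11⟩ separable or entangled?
Entangled

Writing the state as a|00⟩ + b|01⟩ + c|10⟩ + d|11⟩, it is a product state iff ad − bc = 0.
Here (a, b, c, d) = (0.4276i, 0.6394i, 0.6327, -0.08988i): ad − bc = (0.4276i)(-0.08988i) − (0.6394i)(0.6327) = (0.03843 - 0.4045i) ≠ 0, so the state is entangled.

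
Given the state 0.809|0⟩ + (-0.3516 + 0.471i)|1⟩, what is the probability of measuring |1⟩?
0.3455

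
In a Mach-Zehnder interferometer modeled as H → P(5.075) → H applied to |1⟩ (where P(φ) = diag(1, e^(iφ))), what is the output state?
(0.3226 + 0.4675i)|0⟩ + (0.6774 - 0.4675i)|1⟩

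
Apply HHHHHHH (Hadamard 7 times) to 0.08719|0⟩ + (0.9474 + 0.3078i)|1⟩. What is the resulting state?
(0.7316 + 0.2176i)|0⟩ + (-0.6083 - 0.2176i)|1⟩

H² = I, so H^7 = H: a single Hadamard. With (a, b) = (0.08719, (0.9474 + 0.3078i)), H gives ((a + b)/√2, (a − b)/√2) = ((0.7316 + 0.2176i), (-0.6083 - 0.2176i)).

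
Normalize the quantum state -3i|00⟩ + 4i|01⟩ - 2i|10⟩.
-0.5571i|00⟩ + 0.7428i|01⟩ - 0.3714i|10⟩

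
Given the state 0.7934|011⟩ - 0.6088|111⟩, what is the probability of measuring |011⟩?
0.6295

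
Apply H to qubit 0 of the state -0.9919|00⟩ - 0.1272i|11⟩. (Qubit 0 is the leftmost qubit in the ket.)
-0.7014|00⟩ - 0.08994i|01⟩ - 0.7014|10⟩ + 0.08994i|11⟩

H on qubit 0 mixes each pair of kets that differ only in qubit 0: amplitudes (a, b) of (|…0…⟩, |…1…⟩) become ((a + b)/√2, (a − b)/√2). Kets absent from the input have amplitude 0.
(|00⟩, |10⟩): (a, b) = (-0.9919, 0) → (-0.7014, -0.7014)
(|01⟩, |11⟩): (a, b) = (0, -0.1272i) → (-0.08994i, 0.08994i)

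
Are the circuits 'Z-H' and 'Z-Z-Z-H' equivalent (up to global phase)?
Yes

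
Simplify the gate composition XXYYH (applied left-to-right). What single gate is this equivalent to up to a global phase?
H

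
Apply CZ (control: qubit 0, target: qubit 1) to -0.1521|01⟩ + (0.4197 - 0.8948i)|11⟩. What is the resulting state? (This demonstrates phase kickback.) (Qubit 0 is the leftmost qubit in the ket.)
-0.1521|01⟩ + (-0.4197 + 0.8948i)|11⟩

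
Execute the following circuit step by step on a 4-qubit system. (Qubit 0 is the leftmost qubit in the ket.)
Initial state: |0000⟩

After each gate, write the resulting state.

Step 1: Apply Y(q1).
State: i|0100⟩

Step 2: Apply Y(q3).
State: -|0101⟩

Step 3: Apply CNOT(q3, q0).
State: -|1101⟩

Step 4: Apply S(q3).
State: -i|1101⟩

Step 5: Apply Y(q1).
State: -|1001⟩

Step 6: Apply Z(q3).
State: |1001⟩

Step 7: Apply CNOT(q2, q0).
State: |1001⟩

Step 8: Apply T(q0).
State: (1/√2 + (1/√2)i)|1001⟩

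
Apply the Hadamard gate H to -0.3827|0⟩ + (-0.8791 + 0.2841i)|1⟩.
(-0.8922 + 0.2009i)|0⟩ + (0.351 - 0.2009i)|1⟩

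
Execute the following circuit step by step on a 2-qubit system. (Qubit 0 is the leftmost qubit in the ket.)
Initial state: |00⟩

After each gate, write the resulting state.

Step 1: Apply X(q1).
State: |01⟩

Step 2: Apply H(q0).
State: 1/√2|01⟩ + 1/√2|11⟩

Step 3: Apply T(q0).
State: 1/√2|01⟩ + (1/2 + (1/2)i)|11⟩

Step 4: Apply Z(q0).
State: 1/√2|01⟩ + (-1/2 - (1/2)i)|11⟩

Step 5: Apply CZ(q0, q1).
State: 1/√2|01⟩ + (1/2 + (1/2)i)|11⟩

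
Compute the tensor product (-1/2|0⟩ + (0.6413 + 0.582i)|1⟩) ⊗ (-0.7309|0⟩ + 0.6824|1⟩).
0.3655|00⟩ - 0.3412|01⟩ + (-0.4687 - 0.4254i)|10⟩ + (0.4376 + 0.3972i)|11⟩

amp(|b₁b₂…⟩) = product of the factor amplitudes for bits b₁, b₂, …; only kets whose every factor amplitude is nonzero survive.
|00⟩: (-1/2)(-0.7309) = 0.3655
|01⟩: (-1/2)(0.6824) = -0.3412
|10⟩: (0.6413 + 0.582i)(-0.7309) = (-0.4687 - 0.4254i)
|11⟩: (0.6413 + 0.582i)(0.6824) = (0.4376 + 0.3972i)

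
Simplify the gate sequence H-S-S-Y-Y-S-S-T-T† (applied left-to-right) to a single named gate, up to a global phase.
H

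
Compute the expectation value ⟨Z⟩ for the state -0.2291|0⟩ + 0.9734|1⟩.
-0.895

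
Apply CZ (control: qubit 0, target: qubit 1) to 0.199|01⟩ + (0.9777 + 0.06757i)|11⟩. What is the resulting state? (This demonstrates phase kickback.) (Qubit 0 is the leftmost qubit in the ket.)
0.199|01⟩ + (-0.9777 - 0.06757i)|11⟩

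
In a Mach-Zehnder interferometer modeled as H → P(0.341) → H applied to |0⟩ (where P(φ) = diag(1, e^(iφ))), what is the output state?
(0.9712 + 0.1672i)|0⟩ + (0.02879 - 0.1672i)|1⟩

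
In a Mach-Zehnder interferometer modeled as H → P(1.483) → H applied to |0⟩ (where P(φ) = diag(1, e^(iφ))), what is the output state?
(0.5438 + 0.4981i)|0⟩ + (0.4562 - 0.4981i)|1⟩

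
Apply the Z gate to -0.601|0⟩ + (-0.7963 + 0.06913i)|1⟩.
-0.601|0⟩ + (0.7963 - 0.06913i)|1⟩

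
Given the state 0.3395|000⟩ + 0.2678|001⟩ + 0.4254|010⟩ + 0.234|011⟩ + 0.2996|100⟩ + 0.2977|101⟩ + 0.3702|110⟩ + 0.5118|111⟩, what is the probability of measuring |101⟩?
0.08863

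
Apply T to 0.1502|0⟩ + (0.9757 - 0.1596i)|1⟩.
0.1502|0⟩ + (0.8028 + 0.5771i)|1⟩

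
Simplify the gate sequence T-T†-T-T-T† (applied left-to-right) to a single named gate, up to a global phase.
T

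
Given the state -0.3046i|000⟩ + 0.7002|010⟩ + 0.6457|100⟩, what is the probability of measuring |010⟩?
0.4903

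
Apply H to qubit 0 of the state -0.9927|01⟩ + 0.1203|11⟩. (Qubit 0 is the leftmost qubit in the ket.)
-0.6169|01⟩ - 0.787|11⟩

H on qubit 0 mixes each pair of kets that differ only in qubit 0: amplitudes (a, b) of (|…0…⟩, |…1…⟩) become ((a + b)/√2, (a − b)/√2). Kets absent from the input have amplitude 0.
(|01⟩, |11⟩): (a, b) = (-0.9927, 0.1203) → (-0.6169, -0.787)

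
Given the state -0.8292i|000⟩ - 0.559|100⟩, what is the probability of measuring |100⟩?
0.3125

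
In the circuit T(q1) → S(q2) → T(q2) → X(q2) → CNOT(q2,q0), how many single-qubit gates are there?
4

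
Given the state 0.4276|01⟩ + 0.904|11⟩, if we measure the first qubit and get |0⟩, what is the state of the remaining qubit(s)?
|1⟩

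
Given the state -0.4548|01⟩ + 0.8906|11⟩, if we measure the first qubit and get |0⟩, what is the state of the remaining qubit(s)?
-|1⟩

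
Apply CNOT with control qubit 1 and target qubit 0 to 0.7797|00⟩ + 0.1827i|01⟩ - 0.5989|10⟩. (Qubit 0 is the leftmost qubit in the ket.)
0.7797|00⟩ - 0.5989|10⟩ + 0.1827i|11⟩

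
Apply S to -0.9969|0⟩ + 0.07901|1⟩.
-0.9969|0⟩ + 0.07901i|1⟩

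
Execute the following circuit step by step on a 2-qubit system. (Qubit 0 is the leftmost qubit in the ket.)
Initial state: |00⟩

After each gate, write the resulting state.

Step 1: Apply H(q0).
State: 1/√2|00⟩ + 1/√2|10⟩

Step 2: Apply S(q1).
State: 1/√2|00⟩ + 1/√2|10⟩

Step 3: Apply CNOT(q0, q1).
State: 1/√2|00⟩ + 1/√2|11⟩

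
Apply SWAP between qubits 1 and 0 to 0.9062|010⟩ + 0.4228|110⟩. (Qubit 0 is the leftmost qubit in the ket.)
0.9062|100⟩ + 0.4228|110⟩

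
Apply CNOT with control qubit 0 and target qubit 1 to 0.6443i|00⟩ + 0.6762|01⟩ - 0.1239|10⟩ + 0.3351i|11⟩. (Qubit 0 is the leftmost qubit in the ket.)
0.6443i|00⟩ + 0.6762|01⟩ + 0.3351i|10⟩ - 0.1239|11⟩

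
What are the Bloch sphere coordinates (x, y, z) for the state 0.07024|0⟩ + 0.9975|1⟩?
(0.1401, 0, -0.9901)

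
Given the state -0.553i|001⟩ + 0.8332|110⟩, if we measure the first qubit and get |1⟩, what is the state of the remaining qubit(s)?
|10⟩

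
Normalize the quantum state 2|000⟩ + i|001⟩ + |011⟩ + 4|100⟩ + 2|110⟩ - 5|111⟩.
0.2801|000⟩ + 0.14i|001⟩ + 0.14|011⟩ + 0.5601|100⟩ + 0.2801|110⟩ - 0.7001|111⟩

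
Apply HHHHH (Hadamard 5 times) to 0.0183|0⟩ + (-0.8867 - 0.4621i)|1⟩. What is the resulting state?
(-0.6141 - 0.3268i)|0⟩ + (0.6399 + 0.3268i)|1⟩

H² = I, so H^5 = H: a single Hadamard. With (a, b) = (0.0183, (-0.8867 - 0.4621i)), H gives ((a + b)/√2, (a − b)/√2) = ((-0.6141 - 0.3268i), (0.6399 + 0.3268i)).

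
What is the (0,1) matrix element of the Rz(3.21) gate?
0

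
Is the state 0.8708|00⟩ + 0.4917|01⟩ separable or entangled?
Separable

Writing the state as a|00⟩ + b|01⟩ + c|10⟩ + d|11⟩, it is a product state iff ad − bc = 0.
Here (a, b, c, d) = (0.8708, 0.4917, 0, 0): ad − bc = (0.8708)(0) − (0.4917)(0) = 0, so the state is separable.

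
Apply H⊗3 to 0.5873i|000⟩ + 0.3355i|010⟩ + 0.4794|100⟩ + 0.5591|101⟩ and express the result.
(0.3672 + 0.3263i)|000⟩ + (-0.02818 + 0.3263i)|001⟩ + (0.3672 + 0.08902i)|010⟩ + (-0.02818 + 0.08902i)|011⟩ + (-0.3672 + 0.3263i)|100⟩ + (0.02818 + 0.3263i)|101⟩ + (-0.3672 + 0.08902i)|110⟩ + (0.02818 + 0.08902i)|111⟩

H⊗3 gives amp(|y⟩) = (1/2√2) Σ_x (−1)^(x·y) amp(|x⟩), where x·y is the number of positions in which both x and y have a 1.
|000⟩: (0.5873i + 0.3355i + 0.4794 + 0.5591)/(2√2) = (0.3672 + 0.3263i)
|001⟩: (0.5873i + 0.3355i + 0.4794 - 0.5591)/(2√2) = (-0.02818 + 0.3263i)
|010⟩: (0.5873i - 0.3355i + 0.4794 + 0.5591)/(2√2) = (0.3672 + 0.08902i)
|011⟩: (0.5873i - 0.3355i + 0.4794 - 0.5591)/(2√2) = (-0.02818 + 0.08902i)
|100⟩: (0.5873i + 0.3355i - 0.4794 - 0.5591)/(2√2) = (-0.3672 + 0.3263i)
|101⟩: (0.5873i + 0.3355i - 0.4794 + 0.5591)/(2√2) = (0.02818 + 0.3263i)
|110⟩: (0.5873i - 0.3355i - 0.4794 - 0.5591)/(2√2) = (-0.3672 + 0.08902i)
|111⟩: (0.5873i - 0.3355i - 0.4794 + 0.5591)/(2√2) = (0.02818 + 0.08902i)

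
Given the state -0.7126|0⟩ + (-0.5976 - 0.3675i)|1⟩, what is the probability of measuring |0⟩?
0.5078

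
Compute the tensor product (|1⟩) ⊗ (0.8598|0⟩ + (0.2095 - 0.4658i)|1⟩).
0.8598|10⟩ + (0.2095 - 0.4658i)|11⟩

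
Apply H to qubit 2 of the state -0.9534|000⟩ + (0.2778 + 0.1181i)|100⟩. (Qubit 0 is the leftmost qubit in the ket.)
-0.6742|000⟩ - 0.6742|001⟩ + (0.1964 + 0.08351i)|100⟩ + (0.1964 + 0.08351i)|101⟩

H on qubit 2 mixes each pair of kets that differ only in qubit 2: amplitudes (a, b) of (|…0…⟩, |…1…⟩) become ((a + b)/√2, (a − b)/√2). Kets absent from the input have amplitude 0.
(|000⟩, |001⟩): (a, b) = (-0.9534, 0) → (-0.6742, -0.6742)
(|100⟩, |101⟩): (a, b) = ((0.2778 + 0.1181i), 0) → ((0.1964 + 0.08351i), (0.1964 + 0.08351i))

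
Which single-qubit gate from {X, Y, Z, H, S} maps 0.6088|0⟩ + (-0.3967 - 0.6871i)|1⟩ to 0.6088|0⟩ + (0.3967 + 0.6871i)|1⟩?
Z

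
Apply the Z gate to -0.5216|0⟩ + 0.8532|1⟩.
-0.5216|0⟩ - 0.8532|1⟩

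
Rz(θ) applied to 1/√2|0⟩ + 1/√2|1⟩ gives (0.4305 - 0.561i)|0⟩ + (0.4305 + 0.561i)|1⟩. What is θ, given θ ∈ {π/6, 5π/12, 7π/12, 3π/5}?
7π/12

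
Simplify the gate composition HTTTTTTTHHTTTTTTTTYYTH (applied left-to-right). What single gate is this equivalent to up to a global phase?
I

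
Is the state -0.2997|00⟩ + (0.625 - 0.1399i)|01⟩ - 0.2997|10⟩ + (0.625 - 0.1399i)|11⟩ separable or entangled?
Separable

Writing the state as a|00⟩ + b|01⟩ + c|10⟩ + d|11⟩, it is a product state iff ad − bc = 0.
Here (a, b, c, d) = (-0.2997, (0.625 - 0.1399i), -0.2997, (0.625 - 0.1399i)): ad − bc = (-0.2997)(0.625 - 0.1399i) − (0.625 - 0.1399i)(-0.2997) = 0, so the state is separable.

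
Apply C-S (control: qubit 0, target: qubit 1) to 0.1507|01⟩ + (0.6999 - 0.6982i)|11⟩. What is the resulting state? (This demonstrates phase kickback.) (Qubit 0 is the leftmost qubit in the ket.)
0.1507|01⟩ + (0.6982 + 0.6999i)|11⟩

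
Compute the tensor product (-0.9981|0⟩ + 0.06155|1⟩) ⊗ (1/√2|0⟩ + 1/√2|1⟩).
-0.7058|00⟩ - 0.7058|01⟩ + 0.04352|10⟩ + 0.04352|11⟩

amp(|b₁b₂…⟩) = product of the factor amplitudes for bits b₁, b₂, …; only kets whose every factor amplitude is nonzero survive.
|00⟩: (-0.9981)(1/√2) = -0.7058
|01⟩: (-0.9981)(1/√2) = -0.7058
|10⟩: (0.06155)(1/√2) = 0.04352
|11⟩: (0.06155)(1/√2) = 0.04352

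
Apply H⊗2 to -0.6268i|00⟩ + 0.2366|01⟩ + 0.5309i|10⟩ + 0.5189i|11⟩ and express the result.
(0.1183 + 0.2115i)|00⟩ + (-0.1183 - 0.3074i)|01⟩ + (0.1183 - 0.8383i)|10⟩ + (-0.1183 - 0.3194i)|11⟩

H⊗2 gives amp(|y⟩) = (1/2) Σ_x (−1)^(x·y) amp(|x⟩), where x·y is the number of positions in which both x and y have a 1.
|00⟩: (-0.6268i + 0.2366 + 0.5309i + 0.5189i)/2 = (0.1183 + 0.2115i)
|01⟩: (-0.6268i - 0.2366 + 0.5309i - 0.5189i)/2 = (-0.1183 - 0.3074i)
|10⟩: (-0.6268i + 0.2366 - 0.5309i - 0.5189i)/2 = (0.1183 - 0.8383i)
|11⟩: (-0.6268i - 0.2366 - 0.5309i + 0.5189i)/2 = (-0.1183 - 0.3194i)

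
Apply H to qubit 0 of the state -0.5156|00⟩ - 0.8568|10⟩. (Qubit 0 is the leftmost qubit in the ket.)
-0.9704|00⟩ + 0.2413|10⟩

H on qubit 0 mixes each pair of kets that differ only in qubit 0: amplitudes (a, b) of (|…0…⟩, |…1…⟩) become ((a + b)/√2, (a − b)/√2). Kets absent from the input have amplitude 0.
(|00⟩, |10⟩): (a, b) = (-0.5156, -0.8568) → (-0.9704, 0.2413)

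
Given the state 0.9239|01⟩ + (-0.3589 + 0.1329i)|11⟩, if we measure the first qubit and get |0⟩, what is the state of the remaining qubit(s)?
|1⟩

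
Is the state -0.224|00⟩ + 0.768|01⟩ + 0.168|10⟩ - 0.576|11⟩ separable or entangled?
Separable

Writing the state as a|00⟩ + b|01⟩ + c|10⟩ + d|11⟩, it is a product state iff ad − bc = 0.
Here (a, b, c, d) = (-0.224, 0.768, 0.168, -0.576): ad − bc = (-0.224)(-0.576) − (0.768)(0.168) = 0, so the state is separable.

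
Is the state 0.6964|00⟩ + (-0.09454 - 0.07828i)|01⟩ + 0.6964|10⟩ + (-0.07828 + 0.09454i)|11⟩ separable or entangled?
Entangled

Writing the state as a|00⟩ + b|01⟩ + c|10⟩ + d|11⟩, it is a product state iff ad − bc = 0.
Here (a, b, c, d) = (0.6964, (-0.09454 - 0.07828i), 0.6964, (-0.07828 + 0.09454i)): ad − bc = (0.6964)(-0.07828 + 0.09454i) − (-0.09454 - 0.07828i)(0.6964) = (0.01132 + 0.1204i) ≠ 0, so the state is entangled.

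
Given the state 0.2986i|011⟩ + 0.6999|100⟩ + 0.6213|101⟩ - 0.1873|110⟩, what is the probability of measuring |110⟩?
0.03508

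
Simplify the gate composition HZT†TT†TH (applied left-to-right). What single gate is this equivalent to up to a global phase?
X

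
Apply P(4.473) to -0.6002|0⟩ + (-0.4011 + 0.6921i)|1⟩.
-0.6002|0⟩ + (0.7675 + 0.2256i)|1⟩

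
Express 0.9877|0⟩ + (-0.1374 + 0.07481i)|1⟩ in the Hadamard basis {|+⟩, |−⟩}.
(0.6013 + 0.0529i)|+⟩ + (0.7956 - 0.0529i)|−⟩

With |ψ⟩ = α|0⟩ + β|1⟩, the Hadamard-basis coefficients are ⟨+|ψ⟩ = (α + β)/√2 and ⟨−|ψ⟩ = (α − β)/√2.
Here α = 0.9877, β = (-0.1374 + 0.07481i): (α + β)/√2 = (0.6013 + 0.0529i), (α − β)/√2 = (0.7956 - 0.0529i).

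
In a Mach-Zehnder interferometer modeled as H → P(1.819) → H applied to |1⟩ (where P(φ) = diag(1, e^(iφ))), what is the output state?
(0.6228 - 0.4847i)|0⟩ + (0.3772 + 0.4847i)|1⟩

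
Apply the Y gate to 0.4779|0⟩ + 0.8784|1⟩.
-0.8784i|0⟩ + 0.4779i|1⟩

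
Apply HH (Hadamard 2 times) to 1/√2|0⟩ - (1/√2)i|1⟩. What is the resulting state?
1/√2|0⟩ - (1/√2)i|1⟩

H² = I, so an even number of Hadamards cancels: H^2 = I and the state is unchanged.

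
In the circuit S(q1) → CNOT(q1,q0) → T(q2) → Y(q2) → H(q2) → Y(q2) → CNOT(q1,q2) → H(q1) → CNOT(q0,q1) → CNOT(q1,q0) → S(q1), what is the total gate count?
11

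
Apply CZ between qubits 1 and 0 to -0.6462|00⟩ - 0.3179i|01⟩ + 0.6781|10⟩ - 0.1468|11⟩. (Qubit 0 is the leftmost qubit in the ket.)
-0.6462|00⟩ - 0.3179i|01⟩ + 0.6781|10⟩ + 0.1468|11⟩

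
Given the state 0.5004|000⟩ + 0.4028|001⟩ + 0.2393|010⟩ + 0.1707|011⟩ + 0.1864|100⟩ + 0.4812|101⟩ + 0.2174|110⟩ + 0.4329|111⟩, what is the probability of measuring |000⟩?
0.2504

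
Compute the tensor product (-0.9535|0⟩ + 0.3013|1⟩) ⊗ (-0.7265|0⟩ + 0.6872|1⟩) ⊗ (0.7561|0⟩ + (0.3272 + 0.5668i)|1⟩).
0.5238|000⟩ + (0.2267 + 0.3926i)|001⟩ - 0.4954|010⟩ + (-0.2144 - 0.3714i)|011⟩ - 0.1655|100⟩ + (-0.07162 - 0.1241i)|101⟩ + 0.1566|110⟩ + (0.06775 + 0.1174i)|111⟩

amp(|b₁b₂…⟩) = product of the factor amplitudes for bits b₁, b₂, …; only kets whose every factor amplitude is nonzero survive.
|000⟩: (-0.9535)(-0.7265)(0.7561) = 0.5238
|001⟩: (-0.9535)(-0.7265)(0.3272 + 0.5668i) = (0.2267 + 0.3926i)
|010⟩: (-0.9535)(0.6872)(0.7561) = -0.4954
|011⟩: (-0.9535)(0.6872)(0.3272 + 0.5668i) = (-0.2144 - 0.3714i)
|100⟩: (0.3013)(-0.7265)(0.7561) = -0.1655
|101⟩: (0.3013)(-0.7265)(0.3272 + 0.5668i) = (-0.07162 - 0.1241i)
|110⟩: (0.3013)(0.6872)(0.7561) = 0.1566
|111⟩: (0.3013)(0.6872)(0.3272 + 0.5668i) = (0.06775 + 0.1174i)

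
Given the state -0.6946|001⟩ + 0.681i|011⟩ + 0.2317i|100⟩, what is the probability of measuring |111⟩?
0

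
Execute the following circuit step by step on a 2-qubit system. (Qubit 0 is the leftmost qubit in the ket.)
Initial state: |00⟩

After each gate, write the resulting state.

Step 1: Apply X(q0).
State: |10⟩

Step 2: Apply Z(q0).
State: -|10⟩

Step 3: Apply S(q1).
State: -|10⟩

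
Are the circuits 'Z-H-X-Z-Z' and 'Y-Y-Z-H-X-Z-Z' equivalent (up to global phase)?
Yes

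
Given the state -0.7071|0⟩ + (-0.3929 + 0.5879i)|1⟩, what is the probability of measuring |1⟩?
0.5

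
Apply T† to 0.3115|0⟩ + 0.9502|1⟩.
0.3115|0⟩ + (0.6719 - 0.6719i)|1⟩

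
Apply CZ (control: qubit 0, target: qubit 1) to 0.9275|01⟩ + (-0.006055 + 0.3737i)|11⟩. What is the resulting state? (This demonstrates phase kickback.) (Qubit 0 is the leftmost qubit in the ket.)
0.9275|01⟩ + (0.006055 - 0.3737i)|11⟩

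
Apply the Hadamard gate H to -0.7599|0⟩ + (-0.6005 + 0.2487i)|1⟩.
(-0.9619 + 0.1759i)|0⟩ + (-0.1127 - 0.1759i)|1⟩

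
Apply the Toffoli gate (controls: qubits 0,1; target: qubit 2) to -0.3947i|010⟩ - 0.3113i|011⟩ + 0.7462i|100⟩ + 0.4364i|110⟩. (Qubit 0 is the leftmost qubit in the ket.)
-0.3947i|010⟩ - 0.3113i|011⟩ + 0.7462i|100⟩ + 0.4364i|111⟩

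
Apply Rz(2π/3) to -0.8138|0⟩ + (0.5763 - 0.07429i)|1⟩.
(-0.4069 + 0.7048i)|0⟩ + (0.3525 + 0.4619i)|1⟩

Rz(2π/3) = [[e^(−iθ/2), 0], [0, e^(iθ/2)]] with e^(±iθ/2) = cos(θ/2) ± i·sin(θ/2); θ = 2π/3, cos(θ/2) ≈ 0.5, sin(θ/2) ≈ 0.866025.
With a = amp(|0⟩) = -0.8138 and b = amp(|1⟩) = (0.5763 - 0.07429i):
new amp(|0⟩) = (0.5 - 0.866025i)·a = (-0.4069 + 0.7048i)
new amp(|1⟩) = (0.5 + 0.866025i)·b = (0.3525 + 0.4619i)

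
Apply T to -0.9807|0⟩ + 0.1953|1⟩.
-0.9807|0⟩ + (0.1381 + 0.1381i)|1⟩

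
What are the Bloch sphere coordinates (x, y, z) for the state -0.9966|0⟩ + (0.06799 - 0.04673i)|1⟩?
(-0.1355, 0.09314, 0.9864)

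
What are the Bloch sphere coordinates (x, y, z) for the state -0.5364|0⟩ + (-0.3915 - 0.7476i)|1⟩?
(0.42, 0.802, -0.4245)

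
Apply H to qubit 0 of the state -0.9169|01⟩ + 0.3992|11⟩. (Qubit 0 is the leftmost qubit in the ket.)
-0.3661|01⟩ - 0.9306|11⟩

H on qubit 0 mixes each pair of kets that differ only in qubit 0: amplitudes (a, b) of (|…0…⟩, |…1…⟩) become ((a + b)/√2, (a − b)/√2). Kets absent from the input have amplitude 0.
(|01⟩, |11⟩): (a, b) = (-0.9169, 0.3992) → (-0.3661, -0.9306)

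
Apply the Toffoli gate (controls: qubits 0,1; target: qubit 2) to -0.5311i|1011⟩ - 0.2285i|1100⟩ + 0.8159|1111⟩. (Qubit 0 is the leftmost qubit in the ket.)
-0.5311i|1011⟩ + 0.8159|1101⟩ - 0.2285i|1110⟩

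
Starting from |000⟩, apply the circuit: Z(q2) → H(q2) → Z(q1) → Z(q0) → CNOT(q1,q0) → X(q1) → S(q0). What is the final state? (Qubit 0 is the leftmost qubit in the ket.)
1/√2|010⟩ + 1/√2|011⟩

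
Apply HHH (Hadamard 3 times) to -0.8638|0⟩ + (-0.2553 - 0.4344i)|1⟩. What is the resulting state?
(-0.7913 - 0.3072i)|0⟩ + (-0.4303 + 0.3072i)|1⟩

H² = I, so H^3 = H: a single Hadamard. With (a, b) = (-0.8638, (-0.2553 - 0.4344i)), H gives ((a + b)/√2, (a − b)/√2) = ((-0.7913 - 0.3072i), (-0.4303 + 0.3072i)).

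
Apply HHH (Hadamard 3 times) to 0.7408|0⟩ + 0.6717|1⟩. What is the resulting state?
0.9988|0⟩ + 0.04886|1⟩

H² = I, so H^3 = H: a single Hadamard. With (a, b) = (0.7408, 0.6717), H gives ((a + b)/√2, (a − b)/√2) = (0.9988, 0.04886).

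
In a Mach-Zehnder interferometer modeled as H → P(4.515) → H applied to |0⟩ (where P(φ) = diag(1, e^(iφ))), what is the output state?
(0.4019 - 0.4903i)|0⟩ + (0.5981 + 0.4903i)|1⟩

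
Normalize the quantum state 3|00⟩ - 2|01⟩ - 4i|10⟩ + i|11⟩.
0.5477|00⟩ - 0.3651|01⟩ - 0.7303i|10⟩ + 0.1826i|11⟩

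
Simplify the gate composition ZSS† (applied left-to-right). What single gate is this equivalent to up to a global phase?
Z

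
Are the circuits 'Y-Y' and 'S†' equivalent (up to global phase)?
No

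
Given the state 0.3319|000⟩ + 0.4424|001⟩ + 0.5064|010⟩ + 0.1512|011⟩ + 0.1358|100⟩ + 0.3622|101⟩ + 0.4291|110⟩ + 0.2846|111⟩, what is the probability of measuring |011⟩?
0.02286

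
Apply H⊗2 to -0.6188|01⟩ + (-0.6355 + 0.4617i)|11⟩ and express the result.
(-0.6272 + 0.2309i)|00⟩ + (0.6272 - 0.2309i)|01⟩ + (0.00835 - 0.2309i)|10⟩ + (-0.00835 + 0.2309i)|11⟩

H⊗2 gives amp(|y⟩) = (1/2) Σ_x (−1)^(x·y) amp(|x⟩), where x·y is the number of positions in which both x and y have a 1.
|00⟩: (-0.6188 + (-0.6355 + 0.4617i))/2 = (-0.6272 + 0.2309i)
|01⟩: (0.6188 - (-0.6355 + 0.4617i))/2 = (0.6272 - 0.2309i)
|10⟩: (-0.6188 - (-0.6355 + 0.4617i))/2 = (0.00835 - 0.2309i)
|11⟩: (0.6188 + (-0.6355 + 0.4617i))/2 = (-0.00835 + 0.2309i)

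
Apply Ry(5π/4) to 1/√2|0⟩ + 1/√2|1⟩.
-0.9239|0⟩ + 0.3827|1⟩

Ry(5π/4) = [[cos(θ/2), −sin(θ/2)], [sin(θ/2), cos(θ/2)]]; θ = 5π/4, cos(θ/2) ≈ -0.382683, sin(θ/2) ≈ 0.92388.
With a = amp(|0⟩) = 1/√2 and b = amp(|1⟩) = 1/√2:
new amp(|0⟩) = (-0.382683)·a + (-0.92388)·b = -0.9239
new amp(|1⟩) = (0.92388)·a + (-0.382683)·b = 0.3827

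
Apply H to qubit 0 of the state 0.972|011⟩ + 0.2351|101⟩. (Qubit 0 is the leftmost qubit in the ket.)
0.1662|001⟩ + 0.6873|011⟩ - 0.1662|101⟩ + 0.6873|111⟩

H on qubit 0 mixes each pair of kets that differ only in qubit 0: amplitudes (a, b) of (|…0…⟩, |…1…⟩) become ((a + b)/√2, (a − b)/√2). Kets absent from the input have amplitude 0.
(|001⟩, |101⟩): (a, b) = (0, 0.2351) → (0.1662, -0.1662)
(|011⟩, |111⟩): (a, b) = (0.972, 0) → (0.6873, 0.6873)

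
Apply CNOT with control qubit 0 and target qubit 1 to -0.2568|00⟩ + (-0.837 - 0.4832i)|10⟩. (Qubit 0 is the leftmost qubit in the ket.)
-0.2568|00⟩ + (-0.837 - 0.4832i)|11⟩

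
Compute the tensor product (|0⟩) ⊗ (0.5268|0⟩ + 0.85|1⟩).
0.5268|00⟩ + 0.85|01⟩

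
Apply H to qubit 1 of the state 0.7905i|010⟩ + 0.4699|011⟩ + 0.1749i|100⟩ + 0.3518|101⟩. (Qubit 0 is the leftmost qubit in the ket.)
0.559i|000⟩ + 0.3323|001⟩ - 0.559i|010⟩ - 0.3323|011⟩ + 0.1237i|100⟩ + 0.2488|101⟩ + 0.1237i|110⟩ + 0.2488|111⟩

H on qubit 1 mixes each pair of kets that differ only in qubit 1: amplitudes (a, b) of (|…0…⟩, |…1…⟩) become ((a + b)/√2, (a − b)/√2). Kets absent from the input have amplitude 0.
(|000⟩, |010⟩): (a, b) = (0, 0.7905i) → (0.559i, -0.559i)
(|001⟩, |011⟩): (a, b) = (0, 0.4699) → (0.3323, -0.3323)
(|100⟩, |110⟩): (a, b) = (0.1749i, 0) → (0.1237i, 0.1237i)
(|101⟩, |111⟩): (a, b) = (0.3518, 0) → (0.2488, 0.2488)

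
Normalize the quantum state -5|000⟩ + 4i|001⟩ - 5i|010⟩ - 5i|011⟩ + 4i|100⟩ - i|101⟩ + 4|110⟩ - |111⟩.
-1/√5|000⟩ + 0.3578i|001⟩ - (1/√5)i|010⟩ - (1/√5)i|011⟩ + 0.3578i|100⟩ - 0.08944i|101⟩ + 0.3578|110⟩ - 0.08944|111⟩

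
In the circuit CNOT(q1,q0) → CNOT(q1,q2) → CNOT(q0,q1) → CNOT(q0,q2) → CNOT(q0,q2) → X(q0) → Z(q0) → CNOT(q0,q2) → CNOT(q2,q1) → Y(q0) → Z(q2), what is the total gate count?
11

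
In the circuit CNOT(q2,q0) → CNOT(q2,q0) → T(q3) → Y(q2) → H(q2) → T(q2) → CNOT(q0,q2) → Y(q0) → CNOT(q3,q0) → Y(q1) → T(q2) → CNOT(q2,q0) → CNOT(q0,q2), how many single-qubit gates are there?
7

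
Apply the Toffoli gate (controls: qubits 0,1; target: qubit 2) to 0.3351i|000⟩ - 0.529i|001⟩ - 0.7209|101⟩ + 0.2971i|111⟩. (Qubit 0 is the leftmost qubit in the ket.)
0.3351i|000⟩ - 0.529i|001⟩ - 0.7209|101⟩ + 0.2971i|110⟩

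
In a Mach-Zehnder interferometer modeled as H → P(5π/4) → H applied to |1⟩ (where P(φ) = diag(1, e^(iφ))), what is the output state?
(0.8536 + (1/√8)i)|0⟩ + (0.1464 - (1/√8)i)|1⟩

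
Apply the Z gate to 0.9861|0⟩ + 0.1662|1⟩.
0.9861|0⟩ - 0.1662|1⟩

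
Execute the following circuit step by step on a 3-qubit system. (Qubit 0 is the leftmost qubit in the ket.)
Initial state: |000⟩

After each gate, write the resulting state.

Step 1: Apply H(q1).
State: 1/√2|000⟩ + 1/√2|010⟩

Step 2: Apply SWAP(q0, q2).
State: 1/√2|000⟩ + 1/√2|010⟩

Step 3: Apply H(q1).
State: |000⟩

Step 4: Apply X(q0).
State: |100⟩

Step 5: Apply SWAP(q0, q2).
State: |001⟩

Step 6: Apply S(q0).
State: |001⟩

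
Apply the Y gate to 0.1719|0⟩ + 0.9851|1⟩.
-0.9851i|0⟩ + 0.1719i|1⟩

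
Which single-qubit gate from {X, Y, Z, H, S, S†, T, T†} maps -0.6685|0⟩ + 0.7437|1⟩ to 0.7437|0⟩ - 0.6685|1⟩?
X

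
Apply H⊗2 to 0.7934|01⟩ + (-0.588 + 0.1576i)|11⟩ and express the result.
(0.1027 + 0.0788i)|00⟩ + (-0.1027 - 0.0788i)|01⟩ + (0.6907 - 0.0788i)|10⟩ + (-0.6907 + 0.0788i)|11⟩

H⊗2 gives amp(|y⟩) = (1/2) Σ_x (−1)^(x·y) amp(|x⟩), where x·y is the number of positions in which both x and y have a 1.
|00⟩: (0.7934 + (-0.588 + 0.1576i))/2 = (0.1027 + 0.0788i)
|01⟩: (-0.7934 - (-0.588 + 0.1576i))/2 = (-0.1027 - 0.0788i)
|10⟩: (0.7934 - (-0.588 + 0.1576i))/2 = (0.6907 - 0.0788i)
|11⟩: (-0.7934 + (-0.588 + 0.1576i))/2 = (-0.6907 + 0.0788i)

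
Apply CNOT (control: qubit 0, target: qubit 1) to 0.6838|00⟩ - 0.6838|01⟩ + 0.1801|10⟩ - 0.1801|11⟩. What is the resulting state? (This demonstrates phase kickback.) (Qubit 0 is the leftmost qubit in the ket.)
0.6838|00⟩ - 0.6838|01⟩ - 0.1801|10⟩ + 0.1801|11⟩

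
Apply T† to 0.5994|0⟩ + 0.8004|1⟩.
0.5994|0⟩ + (0.566 - 0.566i)|1⟩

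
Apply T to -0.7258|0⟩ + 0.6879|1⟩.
-0.7258|0⟩ + (0.4864 + 0.4864i)|1⟩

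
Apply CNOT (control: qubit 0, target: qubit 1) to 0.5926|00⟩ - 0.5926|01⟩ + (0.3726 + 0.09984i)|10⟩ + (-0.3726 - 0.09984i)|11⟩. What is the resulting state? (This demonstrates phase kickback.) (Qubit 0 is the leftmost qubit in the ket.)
0.5926|00⟩ - 0.5926|01⟩ + (-0.3726 - 0.09984i)|10⟩ + (0.3726 + 0.09984i)|11⟩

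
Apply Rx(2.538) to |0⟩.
0.2972|0⟩ - 0.9548i|1⟩

Rx(2.538) = [[cos(θ/2), −i·sin(θ/2)], [−i·sin(θ/2), cos(θ/2)]]; θ = 2.538, cos(θ/2) ≈ 0.297236, sin(θ/2) ≈ 0.954804.
With a = amp(|0⟩) = 1 and b = amp(|1⟩) = 0:
new amp(|0⟩) = (0.297236)·a + (-0.954804i)·b = 0.2972
new amp(|1⟩) = (-0.954804i)·a + (0.297236)·b = -0.9548i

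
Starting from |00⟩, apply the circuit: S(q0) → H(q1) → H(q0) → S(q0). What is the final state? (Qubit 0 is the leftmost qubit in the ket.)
1/2|00⟩ + 1/2|01⟩ + (1/2)i|10⟩ + (1/2)i|11⟩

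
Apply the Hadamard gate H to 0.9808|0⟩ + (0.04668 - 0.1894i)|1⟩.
(0.7265 - 0.1339i)|0⟩ + (0.6605 + 0.1339i)|1⟩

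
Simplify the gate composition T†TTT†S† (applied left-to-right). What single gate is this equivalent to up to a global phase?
S†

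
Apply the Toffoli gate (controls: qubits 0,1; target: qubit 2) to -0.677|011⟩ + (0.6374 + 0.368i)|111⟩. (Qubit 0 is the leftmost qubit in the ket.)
-0.677|011⟩ + (0.6374 + 0.368i)|110⟩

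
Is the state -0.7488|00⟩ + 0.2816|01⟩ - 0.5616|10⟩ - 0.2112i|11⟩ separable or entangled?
Entangled

Writing the state as a|00⟩ + b|01⟩ + c|10⟩ + d|11⟩, it is a product state iff ad − bc = 0.
Here (a, b, c, d) = (-0.7488, 0.2816, -0.5616, -0.2112i): ad − bc = (-0.7488)(-0.2112i) − (0.2816)(-0.5616) = (0.1581 + 0.1581i) ≠ 0, so the state is entangled.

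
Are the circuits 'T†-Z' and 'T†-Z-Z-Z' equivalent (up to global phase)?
Yes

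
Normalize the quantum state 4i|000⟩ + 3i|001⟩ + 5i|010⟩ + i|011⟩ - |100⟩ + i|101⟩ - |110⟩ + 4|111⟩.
0.4781i|000⟩ + 0.3586i|001⟩ + 0.5976i|010⟩ + 0.1195i|011⟩ - 0.1195|100⟩ + 0.1195i|101⟩ - 0.1195|110⟩ + 0.4781|111⟩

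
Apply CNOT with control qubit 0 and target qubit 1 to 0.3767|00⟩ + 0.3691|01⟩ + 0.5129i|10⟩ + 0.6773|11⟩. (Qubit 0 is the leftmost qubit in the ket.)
0.3767|00⟩ + 0.3691|01⟩ + 0.6773|10⟩ + 0.5129i|11⟩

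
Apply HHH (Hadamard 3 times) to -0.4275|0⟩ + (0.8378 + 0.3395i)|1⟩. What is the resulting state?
(0.2901 + 0.2401i)|0⟩ + (-0.8947 - 0.2401i)|1⟩

H² = I, so H^3 = H: a single Hadamard. With (a, b) = (-0.4275, (0.8378 + 0.3395i)), H gives ((a + b)/√2, (a − b)/√2) = ((0.2901 + 0.2401i), (-0.8947 - 0.2401i)).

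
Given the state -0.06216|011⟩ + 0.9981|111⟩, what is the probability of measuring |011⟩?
0.003864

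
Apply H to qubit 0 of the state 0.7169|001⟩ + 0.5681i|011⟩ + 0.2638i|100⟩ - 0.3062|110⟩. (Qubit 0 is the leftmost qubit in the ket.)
0.1865i|000⟩ + 0.5069|001⟩ - 0.2165|010⟩ + 0.4017i|011⟩ - 0.1865i|100⟩ + 0.5069|101⟩ + 0.2165|110⟩ + 0.4017i|111⟩

H on qubit 0 mixes each pair of kets that differ only in qubit 0: amplitudes (a, b) of (|…0…⟩, |…1…⟩) become ((a + b)/√2, (a − b)/√2). Kets absent from the input have amplitude 0.
(|000⟩, |100⟩): (a, b) = (0, 0.2638i) → (0.1865i, -0.1865i)
(|001⟩, |101⟩): (a, b) = (0.7169, 0) → (0.5069, 0.5069)
(|010⟩, |110⟩): (a, b) = (0, -0.3062) → (-0.2165, 0.2165)
(|011⟩, |111⟩): (a, b) = (0.5681i, 0) → (0.4017i, 0.4017i)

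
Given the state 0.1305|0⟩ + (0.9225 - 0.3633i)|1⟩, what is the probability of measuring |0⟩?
0.01703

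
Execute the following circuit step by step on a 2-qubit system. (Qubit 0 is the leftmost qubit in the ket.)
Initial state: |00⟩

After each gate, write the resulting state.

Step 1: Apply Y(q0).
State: i|10⟩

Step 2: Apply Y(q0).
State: |00⟩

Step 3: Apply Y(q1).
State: i|01⟩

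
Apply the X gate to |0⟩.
|1⟩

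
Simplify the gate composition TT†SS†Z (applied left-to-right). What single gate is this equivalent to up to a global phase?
Z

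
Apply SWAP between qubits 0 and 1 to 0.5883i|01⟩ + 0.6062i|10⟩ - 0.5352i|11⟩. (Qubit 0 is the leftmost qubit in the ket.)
0.6062i|01⟩ + 0.5883i|10⟩ - 0.5352i|11⟩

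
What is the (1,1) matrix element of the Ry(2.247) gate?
0.4325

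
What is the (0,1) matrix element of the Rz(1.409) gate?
0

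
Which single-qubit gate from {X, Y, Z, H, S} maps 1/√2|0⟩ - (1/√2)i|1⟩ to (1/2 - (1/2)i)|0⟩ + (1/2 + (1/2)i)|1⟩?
H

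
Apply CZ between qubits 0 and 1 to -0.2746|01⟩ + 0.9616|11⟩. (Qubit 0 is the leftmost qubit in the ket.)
-0.2746|01⟩ - 0.9616|11⟩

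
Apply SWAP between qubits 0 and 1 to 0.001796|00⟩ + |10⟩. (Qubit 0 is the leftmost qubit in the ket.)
0.001796|00⟩ + |01⟩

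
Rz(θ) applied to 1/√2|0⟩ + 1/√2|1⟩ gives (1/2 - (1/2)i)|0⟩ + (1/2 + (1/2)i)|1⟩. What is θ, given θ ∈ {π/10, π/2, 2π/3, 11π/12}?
π/2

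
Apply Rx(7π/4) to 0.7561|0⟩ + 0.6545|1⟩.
(-0.6985 - 0.2505i)|0⟩ + (-0.6047 - 0.2893i)|1⟩

Rx(7π/4) = [[cos(θ/2), −i·sin(θ/2)], [−i·sin(θ/2), cos(θ/2)]]; θ = 7π/4, cos(θ/2) ≈ -0.92388, sin(θ/2) ≈ 0.382683.
With a = amp(|0⟩) = 0.7561 and b = amp(|1⟩) = 0.6545:
new amp(|0⟩) = (-0.92388)·a + (-0.382683i)·b = (-0.6985 - 0.2505i)
new amp(|1⟩) = (-0.382683i)·a + (-0.92388)·b = (-0.6047 - 0.2893i)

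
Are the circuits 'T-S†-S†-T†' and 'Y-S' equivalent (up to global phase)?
No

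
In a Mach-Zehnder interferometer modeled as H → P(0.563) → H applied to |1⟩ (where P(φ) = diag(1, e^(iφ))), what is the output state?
(0.07717 - 0.2669i)|0⟩ + (0.9228 + 0.2669i)|1⟩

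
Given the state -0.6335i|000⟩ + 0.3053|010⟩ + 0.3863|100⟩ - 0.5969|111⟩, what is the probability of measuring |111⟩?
0.3563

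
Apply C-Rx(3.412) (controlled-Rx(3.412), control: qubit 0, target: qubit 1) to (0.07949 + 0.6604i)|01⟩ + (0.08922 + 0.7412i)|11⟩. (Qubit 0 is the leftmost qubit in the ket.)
(0.07949 + 0.6604i)|01⟩ + (0.7344 - 0.08841i)|10⟩ + (-0.01203 - 0.09991i)|11⟩

C-Rx(3.412) leaves the control-|0⟩ kets |00⟩, |01⟩ unchanged and applies Rx(3.412) to qubit 1 on the control-|1⟩ pair (|10⟩, |11⟩).
Rx(3.412) = [[cos(θ/2), −i·sin(θ/2)], [−i·sin(θ/2), cos(θ/2)]]; θ = 3.412, cos(θ/2) ≈ -0.134792, sin(θ/2) ≈ 0.990874.
With a = amp(|10⟩) = 0 and b = amp(|11⟩) = (0.08922 + 0.7412i):
new amp(|10⟩) = (-0.134792)·a + (-0.990874i)·b = (0.7344 - 0.08841i)
new amp(|11⟩) = (-0.990874i)·a + (-0.134792)·b = (-0.01203 - 0.09991i)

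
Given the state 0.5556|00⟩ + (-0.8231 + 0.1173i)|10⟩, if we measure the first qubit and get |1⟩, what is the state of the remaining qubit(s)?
(-0.99 + 0.1411i)|0⟩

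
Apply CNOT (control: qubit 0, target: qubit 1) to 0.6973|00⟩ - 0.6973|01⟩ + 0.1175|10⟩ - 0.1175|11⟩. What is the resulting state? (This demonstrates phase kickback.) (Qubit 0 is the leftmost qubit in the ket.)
0.6973|00⟩ - 0.6973|01⟩ - 0.1175|10⟩ + 0.1175|11⟩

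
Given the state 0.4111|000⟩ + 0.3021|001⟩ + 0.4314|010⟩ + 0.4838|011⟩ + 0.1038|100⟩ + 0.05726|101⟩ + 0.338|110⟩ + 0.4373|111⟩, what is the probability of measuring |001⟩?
0.09126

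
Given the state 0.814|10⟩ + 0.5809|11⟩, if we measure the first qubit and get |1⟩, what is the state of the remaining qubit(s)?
0.814|0⟩ + 0.5809|1⟩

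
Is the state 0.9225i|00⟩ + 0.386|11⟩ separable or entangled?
Entangled

Writing the state as a|00⟩ + b|01⟩ + c|10⟩ + d|11⟩, it is a product state iff ad − bc = 0.
Here (a, b, c, d) = (0.9225i, 0, 0, 0.386): ad − bc = (0.9225i)(0.386) − (0)(0) = 0.3561i ≠ 0, so the state is entangled.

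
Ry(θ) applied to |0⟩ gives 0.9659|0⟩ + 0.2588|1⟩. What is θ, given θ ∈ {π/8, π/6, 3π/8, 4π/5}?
π/6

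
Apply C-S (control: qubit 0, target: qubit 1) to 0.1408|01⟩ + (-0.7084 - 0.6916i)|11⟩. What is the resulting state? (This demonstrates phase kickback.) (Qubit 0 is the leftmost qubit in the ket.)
0.1408|01⟩ + (0.6916 - 0.7084i)|11⟩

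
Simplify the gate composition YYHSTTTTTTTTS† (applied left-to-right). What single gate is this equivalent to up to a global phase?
H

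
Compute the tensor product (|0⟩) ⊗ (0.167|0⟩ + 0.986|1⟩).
0.167|00⟩ + 0.986|01⟩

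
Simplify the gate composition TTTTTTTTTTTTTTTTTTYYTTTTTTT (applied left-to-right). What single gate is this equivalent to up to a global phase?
T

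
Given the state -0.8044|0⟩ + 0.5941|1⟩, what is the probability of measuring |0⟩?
0.6471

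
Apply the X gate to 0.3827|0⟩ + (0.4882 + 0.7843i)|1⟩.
(0.4882 + 0.7843i)|0⟩ + 0.3827|1⟩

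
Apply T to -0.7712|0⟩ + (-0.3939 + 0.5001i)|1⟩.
-0.7712|0⟩ + (-0.6322 + 0.07509i)|1⟩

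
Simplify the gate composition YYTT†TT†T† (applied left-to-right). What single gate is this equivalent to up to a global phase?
T†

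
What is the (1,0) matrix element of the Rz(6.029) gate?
0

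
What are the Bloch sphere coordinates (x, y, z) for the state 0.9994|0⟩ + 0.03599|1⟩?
(0.07194, 0, 0.9975)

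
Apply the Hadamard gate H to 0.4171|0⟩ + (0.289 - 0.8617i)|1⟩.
(0.4993 - 0.6093i)|0⟩ + (0.09058 + 0.6093i)|1⟩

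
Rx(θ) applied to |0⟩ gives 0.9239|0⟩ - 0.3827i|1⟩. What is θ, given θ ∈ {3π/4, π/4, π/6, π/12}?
π/4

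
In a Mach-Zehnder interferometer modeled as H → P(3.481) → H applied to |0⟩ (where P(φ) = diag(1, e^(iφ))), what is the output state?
(0.02852 - 0.1665i)|0⟩ + (0.9715 + 0.1665i)|1⟩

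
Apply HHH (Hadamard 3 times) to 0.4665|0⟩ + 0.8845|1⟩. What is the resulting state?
0.9553|0⟩ - 0.2956|1⟩

H² = I, so H^3 = H: a single Hadamard. With (a, b) = (0.4665, 0.8845), H gives ((a + b)/√2, (a − b)/√2) = (0.9553, -0.2956).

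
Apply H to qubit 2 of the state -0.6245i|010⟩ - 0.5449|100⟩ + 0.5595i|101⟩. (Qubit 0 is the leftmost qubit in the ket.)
-0.4416i|010⟩ - 0.4416i|011⟩ + (-0.3853 + 0.3956i)|100⟩ + (-0.3853 - 0.3956i)|101⟩

H on qubit 2 mixes each pair of kets that differ only in qubit 2: amplitudes (a, b) of (|…0…⟩, |…1…⟩) become ((a + b)/√2, (a − b)/√2). Kets absent from the input have amplitude 0.
(|010⟩, |011⟩): (a, b) = (-0.6245i, 0) → (-0.4416i, -0.4416i)
(|100⟩, |101⟩): (a, b) = (-0.5449, 0.5595i) → ((-0.3853 + 0.3956i), (-0.3853 - 0.3956i))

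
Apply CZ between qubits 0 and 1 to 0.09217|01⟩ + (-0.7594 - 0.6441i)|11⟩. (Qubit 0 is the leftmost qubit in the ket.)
0.09217|01⟩ + (0.7594 + 0.6441i)|11⟩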